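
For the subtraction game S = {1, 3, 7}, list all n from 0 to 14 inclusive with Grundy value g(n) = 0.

0, 2, 4, 6, 8, 10, 12, 14

Compute g(0), g(1), … for moves {1, 3, 7}:
g(0) = mex{} = 0
g(1) = mex{0} = 1
g(2) = mex{1} = 0
g(3) = mex{0} = 1
g(4) = mex{1} = 0
g(5) = mex{0} = 1
g(6) = mex{1} = 0
g(7) = mex{0} = 1
g(8) = mex{1} = 0
g(9) = mex{0} = 1
g(10) = mex{1} = 0
g(11) = mex{0} = 1
g(12) = mex{1} = 0
g(13) = mex{0} = 1
g(14) = mex{1} = 0
The P-positions (g = 0) in 0..14 are 0, 2, 4, 6, 8, 10, 12, 14.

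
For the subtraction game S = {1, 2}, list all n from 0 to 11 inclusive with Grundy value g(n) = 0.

Compute g(0), g(1), … for moves {1, 2}:
k:     0  1  2  3  4  5  6  7  8  9 10 11
g(k):  0  1  2  0  1  2  0  1  2  0  1  2
The P-positions (g = 0) in 0..11 are 0, 3, 6, 9.

0, 3, 6, 9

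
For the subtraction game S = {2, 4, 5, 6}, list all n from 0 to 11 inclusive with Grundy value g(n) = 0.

Grundy values for subtraction set {2, 4, 5, 6}:
g(0) = mex{} = 0
g(1) = mex{} = 0
g(2) = mex{0} = 1
g(3) = mex{0} = 1
g(4) = mex{0,1} = 2
g(5) = mex{0,1} = 2
g(6) = mex{0,1,2} = 3
g(7) = mex{0,1,2} = 3
g(8) = mex{1,2,3} = 0
g(9) = mex{1,2,3} = 0
g(10) = mex{0,2,3} = 1
g(11) = mex{0,2,3} = 1
The P-positions (g = 0) in 0..11 are 0, 1, 8, 9.

0, 1, 8, 9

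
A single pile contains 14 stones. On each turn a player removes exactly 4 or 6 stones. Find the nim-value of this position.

1

Compute g(0), g(1), … for moves {4, 6}:
g(0) = mex{} = 0
g(1) = mex{} = 0
g(2) = mex{} = 0
g(3) = mex{} = 0
g(4) = mex{0} = 1
g(5) = mex{0} = 1
g(6) = mex{0} = 1
g(7) = mex{0} = 1
g(8) = mex{0,1} = 2
g(9) = mex{0,1} = 2
g(10) = mex{1} = 0
g(11) = mex{1} = 0
g(12) = mex{1,2} = 0
g(13) = mex{1,2} = 0
g(14) = mex{0,2} = 1
So g(14) = 1.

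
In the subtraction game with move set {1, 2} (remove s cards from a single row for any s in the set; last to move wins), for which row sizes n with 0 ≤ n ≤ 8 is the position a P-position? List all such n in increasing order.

0, 3, 6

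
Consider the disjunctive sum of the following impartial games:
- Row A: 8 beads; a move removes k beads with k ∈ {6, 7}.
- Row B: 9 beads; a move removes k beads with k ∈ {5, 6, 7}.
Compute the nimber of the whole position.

Grundy values for row A (subtraction set {6, 7}):
g(0) = mex{} = 0
g(1) = mex{} = 0
g(2) = mex{} = 0
g(3) = mex{} = 0
g(4) = mex{} = 0
g(5) = mex{} = 0
g(6) = mex{0} = 1
g(7) = mex{0} = 1
g(8) = mex{0} = 1
So g(8) = 1.
Build the Grundy sequence for row B with g(k) = mex{g(k−s) : s ∈ {5, 6, 7}, s ≤ k}:
k:     0  1  2  3  4  5  6  7  8  9
g(k):  0  0  0  0  0  1  1  1  1  1
So g(9) = 1.
By the Sprague-Grundy theorem, the Grundy value of a sum of independent games is the XOR of the component values.
Combined value = 1 XOR 1 = 0.

0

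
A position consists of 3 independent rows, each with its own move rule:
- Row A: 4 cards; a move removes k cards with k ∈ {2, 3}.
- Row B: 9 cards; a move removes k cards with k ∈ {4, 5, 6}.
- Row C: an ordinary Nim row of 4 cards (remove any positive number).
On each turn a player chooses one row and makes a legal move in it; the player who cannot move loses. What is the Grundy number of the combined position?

4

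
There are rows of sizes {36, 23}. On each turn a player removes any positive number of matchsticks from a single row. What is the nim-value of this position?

51

Nim-sum: 36 ⊕ 23 = 51.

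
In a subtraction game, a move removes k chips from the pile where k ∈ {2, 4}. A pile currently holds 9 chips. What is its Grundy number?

1

Grundy values for subtraction set {2, 4}:
g(0) = mex{} = 0
g(1) = mex{} = 0
g(2) = mex{0} = 1
g(3) = mex{0} = 1
g(4) = mex{0,1} = 2
g(5) = mex{0,1} = 2
g(6) = mex{1,2} = 0
g(7) = mex{1,2} = 0
g(8) = mex{0,2} = 1
g(9) = mex{0,2} = 1
So g(9) = 1.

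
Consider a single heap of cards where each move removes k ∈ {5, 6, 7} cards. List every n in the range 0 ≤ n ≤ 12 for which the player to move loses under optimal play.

0, 1, 2, 3, 4, 12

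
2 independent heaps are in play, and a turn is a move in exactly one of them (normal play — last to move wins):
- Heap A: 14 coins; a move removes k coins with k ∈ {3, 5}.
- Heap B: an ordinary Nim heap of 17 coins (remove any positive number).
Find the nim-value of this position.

19

For heap A, compute g(0), g(1), … with moves {3, 5}:
k:     0  1  2  3  4  5  6  7  8  9 10 11 12 13 14
g(k):  0  0  0  1  1  1  2  2  0  0  0  1  1  1  2
So g(14) = 2.
Heap B is a plain Nim heap of size 17, so its Grundy value is 17.
By the Sprague-Grundy theorem, the Grundy value of a sum of independent games is the XOR of the component values.
Combined value = 2 ⊕ 17 = 19.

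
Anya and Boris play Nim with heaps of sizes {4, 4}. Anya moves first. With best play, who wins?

Nim-sum: 4 ^ 4 = 0.
The nim-sum is 0, so this is a P-position: the player to move is in a losing position under optimal play; Anya is about to move from it and so loses — Boris wins.

Boris wins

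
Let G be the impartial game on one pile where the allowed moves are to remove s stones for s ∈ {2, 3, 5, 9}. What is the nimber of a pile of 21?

0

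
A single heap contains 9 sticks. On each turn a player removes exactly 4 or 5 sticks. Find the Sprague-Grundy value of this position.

0

Grundy values for subtraction set {4, 5}:
g(0) = mex{} = 0
g(1) = mex{} = 0
g(2) = mex{} = 0
g(3) = mex{} = 0
g(4) = mex{0} = 1
g(5) = mex{0} = 1
g(6) = mex{0} = 1
g(7) = mex{0} = 1
g(8) = mex{0,1} = 2
g(9) = mex{1} = 0
So g(9) = 0.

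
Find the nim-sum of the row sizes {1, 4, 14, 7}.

12

Nim-sum: 1 ^ 4 ^ 14 ^ 7 = 12.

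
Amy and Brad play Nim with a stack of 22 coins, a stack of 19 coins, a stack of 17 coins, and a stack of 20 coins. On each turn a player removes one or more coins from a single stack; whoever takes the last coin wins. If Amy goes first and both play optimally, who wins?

Nim-sum: 22 ⊕ 19 ⊕ 17 ⊕ 20 = 0.
The nim-sum is 0, so this is a P-position: the player to move is in a losing position under optimal play; Amy is about to move from it and so loses — Brad wins.

Brad wins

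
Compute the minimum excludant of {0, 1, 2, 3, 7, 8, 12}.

4

The values 0, 1, 2, 3 are all present; 4 is the first non-negative integer missing from the set.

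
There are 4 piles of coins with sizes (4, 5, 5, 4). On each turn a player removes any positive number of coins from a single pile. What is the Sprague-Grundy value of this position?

Write each in binary and XOR column by column:
  100  (4)
  101  (5)
  101  (5)
  100  (4)
  ---
  000  (0)

0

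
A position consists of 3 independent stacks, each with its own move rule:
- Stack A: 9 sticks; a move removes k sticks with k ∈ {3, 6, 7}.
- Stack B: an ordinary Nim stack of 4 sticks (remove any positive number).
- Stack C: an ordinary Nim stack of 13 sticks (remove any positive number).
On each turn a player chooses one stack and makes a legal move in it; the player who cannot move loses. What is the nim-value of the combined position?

Build the Grundy sequence for stack A with g(k) = mex{g(k−s) : s ∈ {3, 6, 7}, s ≤ k}:
g(0) = mex{} = 0
g(1) = mex{} = 0
g(2) = mex{} = 0
g(3) = mex{0} = 1
g(4) = mex{0} = 1
g(5) = mex{0} = 1
g(6) = mex{0,1} = 2
g(7) = mex{0,1} = 2
g(8) = mex{0,1} = 2
g(9) = mex{0,1,2} = 3
So g(9) = 3.
Stack B is a plain Nim stack of size 4, so its Grundy value is 4.
Stack C is a plain Nim stack of size 13, so its Grundy value is 13.
The value of a disjunctive sum is the nim-sum of the parts.
Combined value = 3 ⊕ 4 ⊕ 13 = 10.

10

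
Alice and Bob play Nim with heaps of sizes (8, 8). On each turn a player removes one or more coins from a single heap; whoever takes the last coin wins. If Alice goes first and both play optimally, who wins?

Bob wins

Compute the nim-sum pairwise:
8 XOR 8 = 0
The nim-sum is 0, so this is a P-position: the player to move is in a losing position under optimal play; Alice is about to move from it and so loses — Bob wins.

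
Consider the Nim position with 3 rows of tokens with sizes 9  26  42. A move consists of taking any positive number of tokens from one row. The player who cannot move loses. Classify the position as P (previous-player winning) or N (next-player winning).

Nim-sum: 9 ⊕ 26 ⊕ 42 = 57.
The nim-sum is 57 ≠ 0, so this is an N-position: the player to move can win.

N-position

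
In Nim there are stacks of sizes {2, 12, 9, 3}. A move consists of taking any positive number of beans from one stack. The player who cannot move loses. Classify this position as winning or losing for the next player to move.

Winning position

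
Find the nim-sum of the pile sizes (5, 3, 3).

5

Compute the nim-sum pairwise:
5 ^ 3 = 6
6 ^ 3 = 5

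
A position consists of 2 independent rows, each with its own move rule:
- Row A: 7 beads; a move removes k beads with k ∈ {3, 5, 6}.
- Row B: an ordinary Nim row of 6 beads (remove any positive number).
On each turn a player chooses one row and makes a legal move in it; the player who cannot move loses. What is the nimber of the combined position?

4

Build the Grundy sequence for row A with g(k) = mex{g(k−s) : s ∈ {3, 5, 6}, s ≤ k}:
g(0) = mex{} = 0
g(1) = mex{} = 0
g(2) = mex{} = 0
g(3) = mex{0} = 1
g(4) = mex{0} = 1
g(5) = mex{0} = 1
g(6) = mex{0,1} = 2
g(7) = mex{0,1} = 2
So g(7) = 2.
Row B is a plain Nim row of size 6, so its Grundy value is 6.
By the Sprague-Grundy theorem, the Grundy value of a sum of independent games is the XOR of the component values.
Combined value = 2 XOR 6 = 4.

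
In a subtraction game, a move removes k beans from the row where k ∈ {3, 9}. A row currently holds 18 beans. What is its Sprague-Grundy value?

0

Compute g(0), g(1), … for moves {3, 9}:
k:     0  1  2  3  4  5  6  7  8  9 10 11 12 13 14 15 16 17 18
g(k):  0  0  0  1  1  1  0  0  0  1  1  1  0  0  0  1  1  1  0
So g(18) = 0.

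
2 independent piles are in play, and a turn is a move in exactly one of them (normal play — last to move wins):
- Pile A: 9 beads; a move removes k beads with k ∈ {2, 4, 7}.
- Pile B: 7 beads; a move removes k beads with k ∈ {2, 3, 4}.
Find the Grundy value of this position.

Grundy values for pile A (subtraction set {2, 4, 7}):
g(0) = mex{} = 0
g(1) = mex{} = 0
g(2) = mex{0} = 1
g(3) = mex{0} = 1
g(4) = mex{0,1} = 2
g(5) = mex{0,1} = 2
g(6) = mex{1,2} = 0
g(7) = mex{0,1,2} = 3
g(8) = mex{0,2} = 1
g(9) = mex{1,2,3} = 0
So g(9) = 0.
Grundy values for pile B (subtraction set {2, 3, 4}):
g(0) = mex{} = 0
g(1) = mex{} = 0
g(2) = mex{0} = 1
g(3) = mex{0} = 1
g(4) = mex{0,1} = 2
g(5) = mex{0,1} = 2
g(6) = mex{1,2} = 0
g(7) = mex{1,2} = 0
So g(7) = 0.
By the Sprague-Grundy theorem, the Grundy value of a sum of independent games is the XOR of the component values.
Combined value = 0 ⊕ 0 = 0.

0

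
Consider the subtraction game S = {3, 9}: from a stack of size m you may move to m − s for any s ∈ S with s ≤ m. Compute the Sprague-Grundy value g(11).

1

Compute g(0), g(1), … for moves {3, 9}:
k:     0  1  2  3  4  5  6  7  8  9 10 11
g(k):  0  0  0  1  1  1  0  0  0  1  1  1
So g(11) = 1.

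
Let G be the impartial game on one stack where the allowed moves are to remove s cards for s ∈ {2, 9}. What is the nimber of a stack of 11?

0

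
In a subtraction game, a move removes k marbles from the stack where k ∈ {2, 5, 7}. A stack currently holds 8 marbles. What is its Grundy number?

Compute g(0), g(1), … for moves {2, 5, 7}:
k:     0  1  2  3  4  5  6  7  8
g(k):  0  0  1  1  0  2  1  3  2
So g(8) = 2.

2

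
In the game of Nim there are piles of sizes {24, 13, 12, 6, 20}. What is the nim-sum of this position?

11

Nim-sum: 24 ^ 13 ^ 12 ^ 6 ^ 20 = 11.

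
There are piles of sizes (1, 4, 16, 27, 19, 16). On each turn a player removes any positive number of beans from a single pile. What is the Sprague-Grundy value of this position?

Compute the nim-sum pairwise:
1 ⊕ 4 = 5
5 ⊕ 16 = 21
21 ⊕ 27 = 14
14 ⊕ 19 = 29
29 ⊕ 16 = 13

13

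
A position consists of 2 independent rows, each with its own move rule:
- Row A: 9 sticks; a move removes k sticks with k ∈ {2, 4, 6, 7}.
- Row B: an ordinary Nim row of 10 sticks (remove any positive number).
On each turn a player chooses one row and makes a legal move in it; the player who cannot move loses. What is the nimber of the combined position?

Grundy values for row A (subtraction set {2, 4, 6, 7}):
g(0) = mex{} = 0
g(1) = mex{} = 0
g(2) = mex{0} = 1
g(3) = mex{0} = 1
g(4) = mex{0,1} = 2
g(5) = mex{0,1} = 2
g(6) = mex{0,1,2} = 3
g(7) = mex{0,1,2} = 3
g(8) = mex{0,1,2,3} = 4
g(9) = mex{1,2,3} = 0
So g(9) = 0.
Row B is a plain Nim row of size 10, so its Grundy value is 10.
By the Sprague-Grundy theorem, the Grundy value of a sum of independent games is the XOR of the component values.
Combined value = 0 XOR 10 = 10.

10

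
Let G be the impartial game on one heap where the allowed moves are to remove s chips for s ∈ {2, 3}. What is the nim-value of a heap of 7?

Compute g(0), g(1), … for moves {2, 3}:
g(0) = mex{} = 0
g(1) = mex{} = 0
g(2) = mex{0} = 1
g(3) = mex{0} = 1
g(4) = mex{0,1} = 2
g(5) = mex{1} = 0
g(6) = mex{1,2} = 0
g(7) = mex{0,2} = 1
So g(7) = 1.

1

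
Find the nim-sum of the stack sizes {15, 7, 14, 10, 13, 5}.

Nim-sum: 15 ⊕ 7 ⊕ 14 ⊕ 10 ⊕ 13 ⊕ 5 = 4.

4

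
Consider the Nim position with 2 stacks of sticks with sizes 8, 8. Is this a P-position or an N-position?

P-position

In binary:
  1000  (8)
  1000  (8)
  ----
  0000  (0)
The nim-sum is 0, so this is a P-position: the player to move is in a losing position under optimal play.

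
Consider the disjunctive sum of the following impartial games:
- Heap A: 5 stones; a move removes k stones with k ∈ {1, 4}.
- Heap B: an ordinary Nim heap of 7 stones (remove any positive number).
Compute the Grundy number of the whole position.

7

For heap A, compute g(0), g(1), … with moves {1, 4}:
k:     0  1  2  3  4  5
g(k):  0  1  0  1  2  0
So g(5) = 0.
Heap B is a plain Nim heap of size 7, so its Grundy value is 7.
The value of a disjunctive sum is the nim-sum of the parts.
Combined value = 0 ⊕ 7 = 7.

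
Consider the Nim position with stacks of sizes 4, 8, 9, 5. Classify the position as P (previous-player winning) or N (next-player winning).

P-position

Nim-sum: 4 ⊕ 8 ⊕ 9 ⊕ 5 = 0.
The nim-sum is 0, so this is a P-position: the player to move is in a losing position under optimal play.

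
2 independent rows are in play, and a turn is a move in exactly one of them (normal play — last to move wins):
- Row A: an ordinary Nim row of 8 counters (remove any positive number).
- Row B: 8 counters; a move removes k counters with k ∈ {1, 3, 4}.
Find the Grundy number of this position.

9

Row A is a plain Nim row of size 8, so its Grundy value is 8.
Build the Grundy sequence for row B with g(k) = mex{g(k−s) : s ∈ {1, 3, 4}, s ≤ k}:
g(0) = mex{} = 0
g(1) = mex{0} = 1
g(2) = mex{1} = 0
g(3) = mex{0} = 1
g(4) = mex{0,1} = 2
g(5) = mex{0,1,2} = 3
g(6) = mex{0,1,3} = 2
g(7) = mex{1,2} = 0
g(8) = mex{0,2,3} = 1
So g(8) = 1.
The value of a disjunctive sum is the nim-sum of the parts.
Combined value = 8 ⊕ 1 = 9.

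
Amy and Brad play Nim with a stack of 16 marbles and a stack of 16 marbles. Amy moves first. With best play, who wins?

Nim-sum: 16 XOR 16 = 0.
The nim-sum is 0, so this is a P-position: the player to move is in a losing position under optimal play; Amy is about to move from it and so loses — Brad wins.

Brad wins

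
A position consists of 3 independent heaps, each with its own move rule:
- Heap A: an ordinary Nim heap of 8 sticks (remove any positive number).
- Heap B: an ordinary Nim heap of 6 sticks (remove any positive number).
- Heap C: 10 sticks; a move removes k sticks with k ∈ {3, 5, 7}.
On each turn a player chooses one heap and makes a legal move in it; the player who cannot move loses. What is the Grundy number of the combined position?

14

Heap A is a plain Nim heap of size 8, so its Grundy value is 8.
Heap B is a plain Nim heap of size 6, so its Grundy value is 6.
Build the Grundy sequence for heap C with g(k) = mex{g(k−s) : s ∈ {3, 5, 7}, s ≤ k}:
k:     0  1  2  3  4  5  6  7  8  9 10
g(k):  0  0  0  1  1  1  2  2  2  3  0
So g(10) = 0.
The value of a disjunctive sum is the nim-sum of the parts.
Combined value = 8 ⊕ 6 ⊕ 0 = 14.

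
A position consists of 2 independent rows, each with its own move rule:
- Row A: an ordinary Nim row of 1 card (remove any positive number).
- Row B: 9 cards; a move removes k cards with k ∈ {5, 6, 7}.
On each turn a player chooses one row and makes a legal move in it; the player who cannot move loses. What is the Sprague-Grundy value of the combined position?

Row A is a plain Nim row of size 1, so its Grundy value is 1.
Grundy values for row B (subtraction set {5, 6, 7}):
k:     0  1  2  3  4  5  6  7  8  9
g(k):  0  0  0  0  0  1  1  1  1  1
So g(9) = 1.
The value of a disjunctive sum is the nim-sum of the parts.
Combined value = 1 XOR 1 = 0.

0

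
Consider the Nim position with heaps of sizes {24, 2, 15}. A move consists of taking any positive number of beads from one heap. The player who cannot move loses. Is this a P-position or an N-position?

N-position

Compute the nim-sum pairwise:
24 ⊕ 2 = 26
26 ⊕ 15 = 21
The nim-sum is 21 ≠ 0, so this is an N-position: the player to move can win.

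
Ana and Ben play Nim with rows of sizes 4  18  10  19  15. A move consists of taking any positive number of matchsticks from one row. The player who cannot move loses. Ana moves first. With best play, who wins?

Ben wins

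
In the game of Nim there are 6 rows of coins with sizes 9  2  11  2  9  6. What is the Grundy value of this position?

13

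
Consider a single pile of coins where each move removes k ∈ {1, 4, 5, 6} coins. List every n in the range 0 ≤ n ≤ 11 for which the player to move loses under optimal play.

0, 2, 9, 11

Compute g(0), g(1), … for moves {1, 4, 5, 6}:
k:     0  1  2  3  4  5  6  7  8  9 10 11
g(k):  0  1  0  1  2  3  2  3  4  0  1  0
The P-positions (g = 0) in 0..11 are 0, 2, 9, 11.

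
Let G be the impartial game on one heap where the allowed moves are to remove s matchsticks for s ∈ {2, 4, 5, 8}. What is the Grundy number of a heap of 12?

1

Build the Grundy sequence with g(k) = mex{g(k−s) : s ∈ {2, 4, 5, 8}, s ≤ k}:
g(0) = mex{} = 0
g(1) = mex{} = 0
g(2) = mex{0} = 1
g(3) = mex{0} = 1
g(4) = mex{0,1} = 2
g(5) = mex{0,1} = 2
g(6) = mex{0,1,2} = 3
g(7) = mex{1,2} = 0
g(8) = mex{0,1,2,3} = 4
g(9) = mex{0,2} = 1
g(10) = mex{1,2,3,4} = 0
g(11) = mex{0,1,3} = 2
g(12) = mex{0,2,4} = 1
So g(12) = 1.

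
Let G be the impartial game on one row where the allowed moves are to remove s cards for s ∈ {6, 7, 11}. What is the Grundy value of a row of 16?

2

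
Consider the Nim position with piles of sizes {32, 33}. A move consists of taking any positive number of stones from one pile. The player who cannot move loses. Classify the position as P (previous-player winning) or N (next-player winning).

Compute the nim-sum pairwise:
32 ^ 33 = 1
The nim-sum is 1 ≠ 0, so this is an N-position: the player to move can win.

N-position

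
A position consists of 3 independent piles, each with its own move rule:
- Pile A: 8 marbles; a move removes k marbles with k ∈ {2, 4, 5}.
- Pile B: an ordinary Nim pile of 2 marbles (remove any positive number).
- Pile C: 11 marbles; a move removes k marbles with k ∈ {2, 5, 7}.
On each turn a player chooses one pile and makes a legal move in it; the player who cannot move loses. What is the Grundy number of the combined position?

1

For pile A, compute g(0), g(1), … with moves {2, 4, 5}:
g(0) = mex{} = 0
g(1) = mex{} = 0
g(2) = mex{0} = 1
g(3) = mex{0} = 1
g(4) = mex{0,1} = 2
g(5) = mex{0,1} = 2
g(6) = mex{0,1,2} = 3
g(7) = mex{1,2} = 0
g(8) = mex{1,2,3} = 0
So g(8) = 0.
Pile B is a plain Nim pile of size 2, so its Grundy value is 2.
Grundy values for pile C (subtraction set {2, 5, 7}):
g(0) = mex{} = 0
g(1) = mex{} = 0
g(2) = mex{0} = 1
g(3) = mex{0} = 1
g(4) = mex{1} = 0
g(5) = mex{0,1} = 2
g(6) = mex{0} = 1
g(7) = mex{0,1,2} = 3
g(8) = mex{0,1} = 2
g(9) = mex{0,1,3} = 2
g(10) = mex{1,2} = 0
g(11) = mex{0,1,2} = 3
So g(11) = 3.
By the Sprague-Grundy theorem, the Grundy value of a sum of independent games is the XOR of the component values.
Combined value = 0 XOR 2 XOR 3 = 1.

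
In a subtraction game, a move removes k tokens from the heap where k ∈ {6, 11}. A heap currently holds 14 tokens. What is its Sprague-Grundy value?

2

Grundy values for subtraction set {6, 11}:
g(0) = mex{} = 0
g(1) = mex{} = 0
g(2) = mex{} = 0
g(3) = mex{} = 0
g(4) = mex{} = 0
g(5) = mex{} = 0
g(6) = mex{0} = 1
g(7) = mex{0} = 1
g(8) = mex{0} = 1
g(9) = mex{0} = 1
g(10) = mex{0} = 1
g(11) = mex{0} = 1
g(12) = mex{0,1} = 2
g(13) = mex{0,1} = 2
g(14) = mex{0,1} = 2
So g(14) = 2.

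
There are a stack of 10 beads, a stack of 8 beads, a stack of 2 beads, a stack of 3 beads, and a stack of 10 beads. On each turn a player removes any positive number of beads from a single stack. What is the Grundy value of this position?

9

Nim-sum: 10 XOR 8 XOR 2 XOR 3 XOR 10 = 9.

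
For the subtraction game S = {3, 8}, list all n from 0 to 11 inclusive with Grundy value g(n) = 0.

Compute g(0), g(1), … for moves {3, 8}:
k:     0  1  2  3  4  5  6  7  8  9 10 11
g(k):  0  0  0  1  1  1  0  0  2  1  1  0
The P-positions (g = 0) in 0..11 are 0, 1, 2, 6, 7, 11.

0, 1, 2, 6, 7, 11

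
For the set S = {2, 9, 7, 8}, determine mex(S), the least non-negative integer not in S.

0 is not in the set, so the mex is 0.

0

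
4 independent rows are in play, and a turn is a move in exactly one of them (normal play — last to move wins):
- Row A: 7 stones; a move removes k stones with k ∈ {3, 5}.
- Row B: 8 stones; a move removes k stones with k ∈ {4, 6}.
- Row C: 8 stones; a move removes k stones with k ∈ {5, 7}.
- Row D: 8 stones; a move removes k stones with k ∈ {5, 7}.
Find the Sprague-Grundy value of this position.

0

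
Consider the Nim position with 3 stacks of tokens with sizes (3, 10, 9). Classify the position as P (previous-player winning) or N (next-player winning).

P-position

Compute the nim-sum pairwise:
3 XOR 10 = 9
9 XOR 9 = 0
The nim-sum is 0, so this is a P-position: the player to move is in a losing position under optimal play.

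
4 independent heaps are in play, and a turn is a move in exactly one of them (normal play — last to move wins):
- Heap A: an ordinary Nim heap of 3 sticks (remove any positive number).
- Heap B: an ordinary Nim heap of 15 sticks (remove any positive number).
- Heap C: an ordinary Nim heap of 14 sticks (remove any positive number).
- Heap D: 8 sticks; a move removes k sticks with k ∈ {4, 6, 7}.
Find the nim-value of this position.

0

Heap A is a plain Nim heap of size 3, so its Grundy value is 3.
Heap B is a plain Nim heap of size 15, so its Grundy value is 15.
Heap C is a plain Nim heap of size 14, so its Grundy value is 14.
Grundy values for heap D (subtraction set {4, 6, 7}):
g(0) = mex{} = 0
g(1) = mex{} = 0
g(2) = mex{} = 0
g(3) = mex{} = 0
g(4) = mex{0} = 1
g(5) = mex{0} = 1
g(6) = mex{0} = 1
g(7) = mex{0} = 1
g(8) = mex{0,1} = 2
So g(8) = 2.
The value of a disjunctive sum is the nim-sum of the parts.
Combined value = 3 ⊕ 15 ⊕ 14 ⊕ 2 = 0.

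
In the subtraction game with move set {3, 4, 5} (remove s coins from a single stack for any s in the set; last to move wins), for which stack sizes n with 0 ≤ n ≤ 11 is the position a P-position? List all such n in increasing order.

Compute g(0), g(1), … for moves {3, 4, 5}:
g(0) = mex{} = 0
g(1) = mex{} = 0
g(2) = mex{} = 0
g(3) = mex{0} = 1
g(4) = mex{0} = 1
g(5) = mex{0} = 1
g(6) = mex{0,1} = 2
g(7) = mex{0,1} = 2
g(8) = mex{1} = 0
g(9) = mex{1,2} = 0
g(10) = mex{1,2} = 0
g(11) = mex{0,2} = 1
The P-positions (g = 0) in 0..11 are 0, 1, 2, 8, 9, 10.

0, 1, 2, 8, 9, 10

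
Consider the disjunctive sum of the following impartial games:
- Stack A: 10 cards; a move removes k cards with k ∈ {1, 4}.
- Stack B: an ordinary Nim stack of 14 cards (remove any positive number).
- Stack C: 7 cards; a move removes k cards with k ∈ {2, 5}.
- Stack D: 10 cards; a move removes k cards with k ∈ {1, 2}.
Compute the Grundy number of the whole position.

15

Build the Grundy sequence for stack A with g(k) = mex{g(k−s) : s ∈ {1, 4}, s ≤ k}:
k:     0  1  2  3  4  5  6  7  8  9 10
g(k):  0  1  0  1  2  0  1  0  1  2  0
So g(10) = 0.
Stack B is a plain Nim stack of size 14, so its Grundy value is 14.
Build the Grundy sequence for stack C with g(k) = mex{g(k−s) : s ∈ {2, 5}, s ≤ k}:
k:     0  1  2  3  4  5  6  7
g(k):  0  0  1  1  0  2  1  0
So g(7) = 0.
Grundy values for stack D (subtraction set {1, 2}):
g(0) = mex{} = 0
g(1) = mex{0} = 1
g(2) = mex{0,1} = 2
g(3) = mex{1,2} = 0
g(4) = mex{0,2} = 1
g(5) = mex{0,1} = 2
g(6) = mex{1,2} = 0
g(7) = mex{0,2} = 1
g(8) = mex{0,1} = 2
g(9) = mex{1,2} = 0
g(10) = mex{0,2} = 1
So g(10) = 1.
By the Sprague-Grundy theorem, the Grundy value of a sum of independent games is the XOR of the component values.
Combined value = 0 XOR 14 XOR 0 XOR 1 = 15.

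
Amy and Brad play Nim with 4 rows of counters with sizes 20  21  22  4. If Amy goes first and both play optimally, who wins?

Amy wins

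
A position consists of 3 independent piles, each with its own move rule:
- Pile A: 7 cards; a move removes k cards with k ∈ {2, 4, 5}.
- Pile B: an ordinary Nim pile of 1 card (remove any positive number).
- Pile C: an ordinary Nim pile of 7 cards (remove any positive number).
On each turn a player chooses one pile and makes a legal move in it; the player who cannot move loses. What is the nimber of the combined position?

For pile A, compute g(0), g(1), … with moves {2, 4, 5}:
g(0) = mex{} = 0
g(1) = mex{} = 0
g(2) = mex{0} = 1
g(3) = mex{0} = 1
g(4) = mex{0,1} = 2
g(5) = mex{0,1} = 2
g(6) = mex{0,1,2} = 3
g(7) = mex{1,2} = 0
So g(7) = 0.
Pile B is a plain Nim pile of size 1, so its Grundy value is 1.
Pile C is a plain Nim pile of size 7, so its Grundy value is 7.
By the Sprague-Grundy theorem, the Grundy value of a sum of independent games is the XOR of the component values.
Combined value = 0 ⊕ 1 ⊕ 7 = 6.

6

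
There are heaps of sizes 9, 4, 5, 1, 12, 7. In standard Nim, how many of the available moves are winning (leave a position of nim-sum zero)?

1

Nim-sum: 9 ^ 4 ^ 5 ^ 1 ^ 12 ^ 7 = 2.
The overall nim-sum is X = 2. A heap of size p has a winning move iff p XOR X < p (reduce it to p XOR X).
  9: 9 XOR 2 = 11 ≥ 9 — no move.
  4: 4 XOR 2 = 6 ≥ 4 — no move.
  5: 5 XOR 2 = 7 ≥ 5 — no move.
  1: 1 XOR 2 = 3 ≥ 1 — no move.
  12: 12 XOR 2 = 14 ≥ 12 — no move.
  7: 7 XOR 2 = 5 < 7 — winning move (to 5).
That gives 1 winning move.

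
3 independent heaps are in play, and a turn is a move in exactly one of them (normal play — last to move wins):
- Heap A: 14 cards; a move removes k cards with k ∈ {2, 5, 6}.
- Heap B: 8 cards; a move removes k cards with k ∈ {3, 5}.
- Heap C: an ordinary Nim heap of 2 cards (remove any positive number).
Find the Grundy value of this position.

3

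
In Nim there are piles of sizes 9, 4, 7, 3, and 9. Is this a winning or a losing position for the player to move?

Losing position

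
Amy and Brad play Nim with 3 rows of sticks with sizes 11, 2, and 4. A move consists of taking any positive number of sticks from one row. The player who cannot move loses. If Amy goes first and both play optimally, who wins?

Amy wins

Compute the nim-sum pairwise:
11 ⊕ 2 = 9
9 ⊕ 4 = 13
The nim-sum is 13 ≠ 0, so this is an N-position: the player to move can win; Amy has a winning move.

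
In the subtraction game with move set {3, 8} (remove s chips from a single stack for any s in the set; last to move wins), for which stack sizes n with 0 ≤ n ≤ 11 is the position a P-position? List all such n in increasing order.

Compute g(0), g(1), … for moves {3, 8}:
k:     0  1  2  3  4  5  6  7  8  9 10 11
g(k):  0  0  0  1  1  1  0  0  2  1  1  0
The P-positions (g = 0) in 0..11 are 0, 1, 2, 6, 7, 11.

0, 1, 2, 6, 7, 11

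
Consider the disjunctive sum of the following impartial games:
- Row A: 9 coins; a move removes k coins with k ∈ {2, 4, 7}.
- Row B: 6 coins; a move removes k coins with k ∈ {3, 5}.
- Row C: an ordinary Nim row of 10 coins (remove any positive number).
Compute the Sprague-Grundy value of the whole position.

8

For row A, compute g(0), g(1), … with moves {2, 4, 7}:
k:     0  1  2  3  4  5  6  7  8  9
g(k):  0  0  1  1  2  2  0  3  1  0
So g(9) = 0.
Build the Grundy sequence for row B with g(k) = mex{g(k−s) : s ∈ {3, 5}, s ≤ k}:
g(0) = mex{} = 0
g(1) = mex{} = 0
g(2) = mex{} = 0
g(3) = mex{0} = 1
g(4) = mex{0} = 1
g(5) = mex{0} = 1
g(6) = mex{0,1} = 2
So g(6) = 2.
Row C is a plain Nim row of size 10, so its Grundy value is 10.
The value of a disjunctive sum is the nim-sum of the parts.
Combined value = 0 XOR 2 XOR 10 = 8.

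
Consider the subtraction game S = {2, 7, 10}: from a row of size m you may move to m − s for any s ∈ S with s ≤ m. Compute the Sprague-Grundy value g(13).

0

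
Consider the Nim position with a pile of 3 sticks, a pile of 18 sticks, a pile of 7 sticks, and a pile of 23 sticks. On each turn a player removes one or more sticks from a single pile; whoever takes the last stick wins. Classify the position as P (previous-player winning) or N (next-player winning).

N-position

Compute the nim-sum pairwise:
3 XOR 18 = 17
17 XOR 7 = 22
22 XOR 23 = 1
The nim-sum is 1 ≠ 0, so this is an N-position: the player to move can win.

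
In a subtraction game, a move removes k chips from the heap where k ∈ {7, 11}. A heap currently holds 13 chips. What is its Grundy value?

1

Grundy values for subtraction set {7, 11}:
k:     0  1  2  3  4  5  6  7  8  9 10 11 12 13
g(k):  0  0  0  0  0  0  0  1  1  1  1  1  1  1
So g(13) = 1.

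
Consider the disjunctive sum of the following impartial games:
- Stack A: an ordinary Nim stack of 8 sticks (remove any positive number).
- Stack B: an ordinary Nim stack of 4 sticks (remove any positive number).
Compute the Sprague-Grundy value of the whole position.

12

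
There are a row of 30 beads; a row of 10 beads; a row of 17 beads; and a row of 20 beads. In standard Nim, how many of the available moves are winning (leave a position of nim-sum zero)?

Nim-sum: 30 ^ 10 ^ 17 ^ 20 = 17.
The overall nim-sum is X = 17. A row of size p has a winning move iff p XOR X < p (reduce it to p XOR X).
  30: 30 XOR 17 = 15 < 30 — winning move (to 15).
  10: 10 XOR 17 = 27 ≥ 10 — no move.
  17: 17 XOR 17 = 0 < 17 — winning move (to 0).
  20: 20 XOR 17 = 5 < 20 — winning move (to 5).
That gives 3 winning moves.

3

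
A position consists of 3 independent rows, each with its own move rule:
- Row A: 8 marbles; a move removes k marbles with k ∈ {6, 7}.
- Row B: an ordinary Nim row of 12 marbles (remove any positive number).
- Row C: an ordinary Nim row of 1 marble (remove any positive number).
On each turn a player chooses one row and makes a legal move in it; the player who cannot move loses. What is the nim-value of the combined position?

For row A, compute g(0), g(1), … with moves {6, 7}:
g(0) = mex{} = 0
g(1) = mex{} = 0
g(2) = mex{} = 0
g(3) = mex{} = 0
g(4) = mex{} = 0
g(5) = mex{} = 0
g(6) = mex{0} = 1
g(7) = mex{0} = 1
g(8) = mex{0} = 1
So g(8) = 1.
Row B is a plain Nim row of size 12, so its Grundy value is 12.
Row C is a plain Nim row of size 1, so its Grundy value is 1.
By the Sprague-Grundy theorem, the Grundy value of a sum of independent games is the XOR of the component values.
Combined value = 1 ⊕ 12 ⊕ 1 = 12.

12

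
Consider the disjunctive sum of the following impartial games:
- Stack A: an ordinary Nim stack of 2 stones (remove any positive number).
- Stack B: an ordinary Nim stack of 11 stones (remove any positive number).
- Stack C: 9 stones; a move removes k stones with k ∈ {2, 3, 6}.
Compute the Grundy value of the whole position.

9

Stack A is a plain Nim stack of size 2, so its Grundy value is 2.
Stack B is a plain Nim stack of size 11, so its Grundy value is 11.
For stack C, compute g(0), g(1), … with moves {2, 3, 6}:
k:     0  1  2  3  4  5  6  7  8  9
g(k):  0  0  1  1  2  0  3  1  2  0
So g(9) = 0.
By the Sprague-Grundy theorem, the Grundy value of a sum of independent games is the XOR of the component values.
Combined value = 2 XOR 11 XOR 0 = 9.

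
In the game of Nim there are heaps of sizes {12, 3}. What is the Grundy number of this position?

15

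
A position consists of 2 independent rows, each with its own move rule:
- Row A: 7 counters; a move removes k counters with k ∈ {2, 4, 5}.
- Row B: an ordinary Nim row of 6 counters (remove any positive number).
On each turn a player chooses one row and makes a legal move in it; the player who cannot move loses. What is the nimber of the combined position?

6

Grundy values for row A (subtraction set {2, 4, 5}):
g(0) = mex{} = 0
g(1) = mex{} = 0
g(2) = mex{0} = 1
g(3) = mex{0} = 1
g(4) = mex{0,1} = 2
g(5) = mex{0,1} = 2
g(6) = mex{0,1,2} = 3
g(7) = mex{1,2} = 0
So g(7) = 0.
Row B is a plain Nim row of size 6, so its Grundy value is 6.
The value of a disjunctive sum is the nim-sum of the parts.
Combined value = 0 ⊕ 6 = 6.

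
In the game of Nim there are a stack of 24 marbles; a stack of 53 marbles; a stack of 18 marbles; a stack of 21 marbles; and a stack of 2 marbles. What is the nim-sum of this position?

40

Write each in binary and XOR column by column:
  011000  (24)
  110101  (53)
  010010  (18)
  010101  (21)
  000010  (2)
  ------
  101000  (40)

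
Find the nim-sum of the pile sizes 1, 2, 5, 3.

5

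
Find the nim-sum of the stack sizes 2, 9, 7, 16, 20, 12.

Nim-sum: 2 XOR 9 XOR 7 XOR 16 XOR 20 XOR 12 = 4.

4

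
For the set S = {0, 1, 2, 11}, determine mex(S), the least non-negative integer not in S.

The values 0, 1, 2 are all present; 3 is the first non-negative integer missing from the set.

3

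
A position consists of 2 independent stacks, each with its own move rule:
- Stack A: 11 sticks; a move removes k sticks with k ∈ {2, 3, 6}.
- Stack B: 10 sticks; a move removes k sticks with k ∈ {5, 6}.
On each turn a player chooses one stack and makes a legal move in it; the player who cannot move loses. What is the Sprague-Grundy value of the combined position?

3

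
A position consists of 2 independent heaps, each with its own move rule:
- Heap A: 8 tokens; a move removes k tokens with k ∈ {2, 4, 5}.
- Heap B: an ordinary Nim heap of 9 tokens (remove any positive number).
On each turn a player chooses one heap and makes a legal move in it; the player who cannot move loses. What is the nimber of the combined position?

9

For heap A, compute g(0), g(1), … with moves {2, 4, 5}:
g(0) = mex{} = 0
g(1) = mex{} = 0
g(2) = mex{0} = 1
g(3) = mex{0} = 1
g(4) = mex{0,1} = 2
g(5) = mex{0,1} = 2
g(6) = mex{0,1,2} = 3
g(7) = mex{1,2} = 0
g(8) = mex{1,2,3} = 0
So g(8) = 0.
Heap B is a plain Nim heap of size 9, so its Grundy value is 9.
The value of a disjunctive sum is the nim-sum of the parts.
Combined value = 0 ⊕ 9 = 9.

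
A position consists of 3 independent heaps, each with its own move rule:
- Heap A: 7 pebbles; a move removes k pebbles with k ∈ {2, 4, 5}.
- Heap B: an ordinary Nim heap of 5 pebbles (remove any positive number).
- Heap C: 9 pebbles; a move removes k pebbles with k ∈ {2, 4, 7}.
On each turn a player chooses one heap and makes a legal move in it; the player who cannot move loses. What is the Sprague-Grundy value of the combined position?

5

Grundy values for heap A (subtraction set {2, 4, 5}):
k:     0  1  2  3  4  5  6  7
g(k):  0  0  1  1  2  2  3  0
So g(7) = 0.
Heap B is a plain Nim heap of size 5, so its Grundy value is 5.
For heap C, compute g(0), g(1), … with moves {2, 4, 7}:
g(0) = mex{} = 0
g(1) = mex{} = 0
g(2) = mex{0} = 1
g(3) = mex{0} = 1
g(4) = mex{0,1} = 2
g(5) = mex{0,1} = 2
g(6) = mex{1,2} = 0
g(7) = mex{0,1,2} = 3
g(8) = mex{0,2} = 1
g(9) = mex{1,2,3} = 0
So g(9) = 0.
By the Sprague-Grundy theorem, the Grundy value of a sum of independent games is the XOR of the component values.
Combined value = 0 XOR 5 XOR 0 = 5.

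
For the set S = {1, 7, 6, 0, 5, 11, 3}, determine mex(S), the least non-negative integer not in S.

The values 0, 1 are all present; 2 is the first non-negative integer missing from the set.

2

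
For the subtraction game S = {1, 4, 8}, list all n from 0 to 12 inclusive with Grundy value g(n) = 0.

Compute g(0), g(1), … for moves {1, 4, 8}:
g(0) = mex{} = 0
g(1) = mex{0} = 1
g(2) = mex{1} = 0
g(3) = mex{0} = 1
g(4) = mex{0,1} = 2
g(5) = mex{1,2} = 0
g(6) = mex{0} = 1
g(7) = mex{1} = 0
g(8) = mex{0,2} = 1
g(9) = mex{0,1} = 2
g(10) = mex{0,1,2} = 3
g(11) = mex{0,1,3} = 2
g(12) = mex{1,2} = 0
The P-positions (g = 0) in 0..12 are 0, 2, 5, 7, 12.

0, 2, 5, 7, 12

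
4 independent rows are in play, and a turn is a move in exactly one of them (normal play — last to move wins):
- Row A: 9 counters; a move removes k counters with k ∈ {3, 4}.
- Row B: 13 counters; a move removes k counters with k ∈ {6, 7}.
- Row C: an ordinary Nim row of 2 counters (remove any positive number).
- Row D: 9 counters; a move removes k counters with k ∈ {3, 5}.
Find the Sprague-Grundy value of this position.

2

Build the Grundy sequence for row A with g(k) = mex{g(k−s) : s ∈ {3, 4}, s ≤ k}:
k:     0  1  2  3  4  5  6  7  8  9
g(k):  0  0  0  1  1  1  2  0  0  0
So g(9) = 0.
For row B, compute g(0), g(1), … with moves {6, 7}:
k:     0  1  2  3  4  5  6  7  8  9 10 11 12 13
g(k):  0  0  0  0  0  0  1  1  1  1  1  1  2  0
So g(13) = 0.
Row C is a plain Nim row of size 2, so its Grundy value is 2.
Build the Grundy sequence for row D with g(k) = mex{g(k−s) : s ∈ {3, 5}, s ≤ k}:
k:     0  1  2  3  4  5  6  7  8  9
g(k):  0  0  0  1  1  1  2  2  0  0
So g(9) = 0.
By the Sprague-Grundy theorem, the Grundy value of a sum of independent games is the XOR of the component values.
Combined value = 0 XOR 0 XOR 2 XOR 0 = 2.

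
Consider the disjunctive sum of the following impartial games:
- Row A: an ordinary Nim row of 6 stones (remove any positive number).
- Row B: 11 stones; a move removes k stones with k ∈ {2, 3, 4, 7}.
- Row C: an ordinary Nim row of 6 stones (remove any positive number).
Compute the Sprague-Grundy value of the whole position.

Row A is a plain Nim row of size 6, so its Grundy value is 6.
Grundy values for row B (subtraction set {2, 3, 4, 7}):
k:     0  1  2  3  4  5  6  7  8  9 10 11
g(k):  0  0  1  1  2  2  0  3  1  4  2  0
So g(11) = 0.
Row C is a plain Nim row of size 6, so its Grundy value is 6.
The value of a disjunctive sum is the nim-sum of the parts.
Combined value = 6 XOR 0 XOR 6 = 0.

0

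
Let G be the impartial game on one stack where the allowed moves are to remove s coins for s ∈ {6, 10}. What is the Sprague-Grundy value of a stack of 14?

2

Compute g(0), g(1), … for moves {6, 10}:
k:     0  1  2  3  4  5  6  7  8  9 10 11 12 13 14
g(k):  0  0  0  0  0  0  1  1  1  1  1  1  2  2  2
So g(14) = 2.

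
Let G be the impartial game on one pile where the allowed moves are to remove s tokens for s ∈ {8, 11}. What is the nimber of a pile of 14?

Grundy values for subtraction set {8, 11}:
g(0) = mex{} = 0
g(1) = mex{} = 0
g(2) = mex{} = 0
g(3) = mex{} = 0
g(4) = mex{} = 0
g(5) = mex{} = 0
g(6) = mex{} = 0
g(7) = mex{} = 0
g(8) = mex{0} = 1
g(9) = mex{0} = 1
g(10) = mex{0} = 1
g(11) = mex{0} = 1
g(12) = mex{0} = 1
g(13) = mex{0} = 1
g(14) = mex{0} = 1
So g(14) = 1.

1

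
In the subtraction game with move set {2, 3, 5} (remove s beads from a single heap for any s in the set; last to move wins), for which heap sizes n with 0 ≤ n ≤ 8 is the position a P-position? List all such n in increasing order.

0, 1, 7, 8

Grundy values for subtraction set {2, 3, 5}:
g(0) = mex{} = 0
g(1) = mex{} = 0
g(2) = mex{0} = 1
g(3) = mex{0} = 1
g(4) = mex{0,1} = 2
g(5) = mex{0,1} = 2
g(6) = mex{0,1,2} = 3
g(7) = mex{1,2} = 0
g(8) = mex{1,2,3} = 0
The P-positions (g = 0) in 0..8 are 0, 1, 7, 8.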